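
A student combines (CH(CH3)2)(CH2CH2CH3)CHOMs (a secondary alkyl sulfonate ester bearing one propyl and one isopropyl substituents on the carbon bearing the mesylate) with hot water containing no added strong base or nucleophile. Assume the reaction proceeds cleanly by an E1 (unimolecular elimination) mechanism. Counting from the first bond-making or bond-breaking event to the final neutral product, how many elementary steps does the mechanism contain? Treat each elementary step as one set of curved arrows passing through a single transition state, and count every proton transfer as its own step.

3

Step 1: The C–O bond breaks with both electrons going to the mesylate; MsO⁻ leaves and a secondary carbocation remains.
Step 2: A 1,2-hydride shift from the adjacent isopropyl carbon moves the positive charge from the secondary centre to an adjacent carbon, generating a more stable tertiary carbocation.
Step 3: Loss of a β-proton to a water molecule of the solvent: the C–H bonding pair collapses toward the cationic carbon to form the C=C π bond, yielding the alkene.
Total: 3 elementary steps.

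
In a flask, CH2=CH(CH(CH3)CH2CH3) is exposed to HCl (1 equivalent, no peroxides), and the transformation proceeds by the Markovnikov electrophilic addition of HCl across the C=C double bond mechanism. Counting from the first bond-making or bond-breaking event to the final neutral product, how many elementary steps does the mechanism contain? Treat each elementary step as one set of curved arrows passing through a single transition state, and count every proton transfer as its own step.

3

Step 1: The π electrons of the C=C bond attack a proton of HCl; Markovnikov addition places the new C–H on the less-substituted alkene carbon, so the positive charge ends up on the more-substituted carbon — a secondary carbocation. The H–Cl bond breaks heterolytically, releasing Cl⁻.
Step 2: A hydride (H with its bonding pair) migrates from the adjacent sec-butyl carbon to the cationic centre — a 1,2-hydride shift — upgrading the secondary cation to a tertiary one.
Step 3: Cl⁻ captures the cation: a lone pair on Cl⁻ fills the empty p orbital, producing the alkyl halide product.
Total: 3 elementary steps.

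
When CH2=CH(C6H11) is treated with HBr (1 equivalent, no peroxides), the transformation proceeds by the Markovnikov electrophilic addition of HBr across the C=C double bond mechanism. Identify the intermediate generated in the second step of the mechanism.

tertiary carbocation

Step 1: Electrophilic addition begins with the π(C=C) electrons forming a bond to the proton of HBr. Following Markovnikov's rule, the resulting cation is secondary. The H–Br bond breaks heterolytically, releasing Br⁻.
Step 2: A 1,2-hydride shift from the adjacent cyclohexyl carbon moves the positive charge from the secondary centre to an adjacent carbon, generating a more stable tertiary carbocation.
After step 2 the species present is a tertiary carbocation.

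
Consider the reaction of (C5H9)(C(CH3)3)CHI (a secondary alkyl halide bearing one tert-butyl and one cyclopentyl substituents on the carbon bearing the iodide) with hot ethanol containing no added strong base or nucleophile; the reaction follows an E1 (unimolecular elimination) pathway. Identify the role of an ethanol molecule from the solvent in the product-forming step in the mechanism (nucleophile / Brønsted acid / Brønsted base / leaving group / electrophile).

Step 3: Loss of a β-proton to an ethanol molecule of the solvent: the C–H bonding pair collapses toward the cationic carbon to form the C=C π bond, yielding the alkene.
An ethanol molecule from the solvent in the product-forming step accepts a proton in a proton-transfer step — a Brønsted base.

Brønsted base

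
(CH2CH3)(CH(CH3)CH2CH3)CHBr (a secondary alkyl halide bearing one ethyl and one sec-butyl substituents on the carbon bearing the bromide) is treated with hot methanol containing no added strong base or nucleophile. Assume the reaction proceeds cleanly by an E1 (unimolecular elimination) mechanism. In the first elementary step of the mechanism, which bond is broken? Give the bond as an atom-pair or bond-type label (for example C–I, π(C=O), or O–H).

Step 1: Rate-determining heterolysis of the C–Br bond gives Br⁻ and a secondary carbocation.
The bond broken in this step is the C–Br bond.

C–Br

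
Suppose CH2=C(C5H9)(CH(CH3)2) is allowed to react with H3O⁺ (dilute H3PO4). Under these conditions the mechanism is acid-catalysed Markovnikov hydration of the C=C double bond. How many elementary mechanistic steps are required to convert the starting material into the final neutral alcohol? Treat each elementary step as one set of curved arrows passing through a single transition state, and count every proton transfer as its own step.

Step 1: Electrophilic addition begins with the π(C=C) electrons forming a bond to the proton of H3O⁺. Following Markovnikov's rule, the resulting cation is tertiary. H2O is released.
(No 1,2-shift: no single shift to an adjacent carbon would give a more stable cation.)
Step 2: Nucleophilic capture of the cation by H2O produces the protonated alcohol (an oxonium ion).
Step 3: Deprotonation of the oxonium ion by a water molecule delivers the neutral alcohol and regenerates the acid catalyst.
Total: 3 elementary steps.

3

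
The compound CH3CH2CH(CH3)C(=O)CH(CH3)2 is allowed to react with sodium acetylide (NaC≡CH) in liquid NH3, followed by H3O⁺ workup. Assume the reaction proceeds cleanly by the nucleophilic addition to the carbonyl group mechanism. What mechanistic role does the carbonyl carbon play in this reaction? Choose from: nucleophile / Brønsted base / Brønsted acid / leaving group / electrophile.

electrophile

Step 1: HC≡C⁻ attacks the sp² carbonyl carbon; the C=O π bond breaks and the electrons end up as a lone pair on the alkoxide oxygen of the tetrahedral intermediate.
The carbonyl carbon accepts an electron pair into an empty or π* orbital — it is the electrophile.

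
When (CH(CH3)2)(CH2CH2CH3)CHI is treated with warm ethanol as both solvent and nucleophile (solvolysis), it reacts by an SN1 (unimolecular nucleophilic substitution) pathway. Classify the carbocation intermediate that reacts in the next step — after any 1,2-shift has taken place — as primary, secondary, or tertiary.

tertiary

Step 1: Unassisted departure of I⁻ (taking the C–I bonding pair) generates a secondary carbocation.
Step 2: Carbocation rearrangement: a 1,2-hydride shift from the adjacent isopropyl carbon converts the initially-formed secondary cation into the more stable tertiary cation.
The cation rearranges from secondary to tertiary via a 1,2-hydride shift from the adjacent isopropyl carbon; the tertiary cation is what reacts next.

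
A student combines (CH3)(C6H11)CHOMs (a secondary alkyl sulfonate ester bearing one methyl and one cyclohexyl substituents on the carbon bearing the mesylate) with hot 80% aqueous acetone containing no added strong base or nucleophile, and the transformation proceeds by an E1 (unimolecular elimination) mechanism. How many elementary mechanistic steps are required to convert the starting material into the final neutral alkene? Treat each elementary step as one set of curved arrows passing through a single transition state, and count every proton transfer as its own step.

3

Step 1: The C–O bond breaks with both electrons going to the mesylate; MsO⁻ leaves and a secondary carbocation remains.
Step 2: A hydride (H with its bonding pair) migrates from the adjacent cyclohexyl carbon to the cationic centre — a 1,2-hydride shift — upgrading the secondary cation to a tertiary one.
Step 3: Loss of a β-proton to a water molecule of the solvent: the C–H bonding pair collapses toward the cationic carbon to form the C=C π bond, yielding the alkene.
Total: 3 elementary steps.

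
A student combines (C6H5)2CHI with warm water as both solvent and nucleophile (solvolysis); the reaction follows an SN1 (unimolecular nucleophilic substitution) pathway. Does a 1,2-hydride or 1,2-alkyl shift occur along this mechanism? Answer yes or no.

no

The first-formed carbocation is secondary.
No single 1,2-shift to an adjacent carbon would produce a more-substituted cation than the one already present, so no rearrangement occurs.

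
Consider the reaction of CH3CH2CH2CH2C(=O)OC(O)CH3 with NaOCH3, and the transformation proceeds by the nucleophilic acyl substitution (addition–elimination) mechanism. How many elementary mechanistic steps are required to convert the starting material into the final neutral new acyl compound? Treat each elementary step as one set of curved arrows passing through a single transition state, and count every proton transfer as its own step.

Step 1: Nucleophilic addition of CH3O⁻ to the acyl carbon breaks the π(C=O) bond and yields a tetrahedral, anionic intermediate.
Step 2: Collapse of the tetrahedral intermediate: the alkoxide oxygen pushes its lone pair back to re-form C=O while CH3CO2⁻ leaves.
Total: 2 elementary steps.

2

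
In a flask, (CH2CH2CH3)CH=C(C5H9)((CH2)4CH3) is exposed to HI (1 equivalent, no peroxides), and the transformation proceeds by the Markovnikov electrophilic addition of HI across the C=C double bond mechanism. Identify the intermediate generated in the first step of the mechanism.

tertiary carbocation

Step 1: Electrophilic addition begins with the π(C=C) electrons forming a bond to the proton of HI. Following Markovnikov's rule, the resulting cation is tertiary. The H–I bond breaks heterolytically, releasing I⁻.
After step 1 the species present is a tertiary carbocation.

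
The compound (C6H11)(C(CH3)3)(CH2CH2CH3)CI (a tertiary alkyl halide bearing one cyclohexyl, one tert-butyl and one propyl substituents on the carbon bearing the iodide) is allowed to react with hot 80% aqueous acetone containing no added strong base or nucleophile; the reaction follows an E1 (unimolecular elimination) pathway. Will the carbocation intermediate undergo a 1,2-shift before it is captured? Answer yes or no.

no

The first-formed carbocation is tertiary.
No single 1,2-shift to an adjacent carbon would produce a more-substituted cation than the one already present, so no rearrangement occurs.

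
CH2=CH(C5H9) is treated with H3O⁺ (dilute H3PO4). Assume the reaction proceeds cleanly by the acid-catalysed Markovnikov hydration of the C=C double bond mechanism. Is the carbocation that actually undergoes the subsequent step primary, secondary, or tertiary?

Step 1: Protonation of the alkene by H3O⁺: the π bond acts as the nucleophile and picks up H⁺, giving the more stable (Markovnikov) secondary carbocation. H2O is released.
Step 2: Carbocation rearrangement: a 1,2-hydride shift from the adjacent cyclopentyl carbon converts the initially-formed secondary cation into the more stable tertiary cation.
The cation rearranges from secondary to tertiary via a 1,2-hydride shift from the adjacent cyclopentyl carbon; the tertiary cation is what reacts next.

tertiary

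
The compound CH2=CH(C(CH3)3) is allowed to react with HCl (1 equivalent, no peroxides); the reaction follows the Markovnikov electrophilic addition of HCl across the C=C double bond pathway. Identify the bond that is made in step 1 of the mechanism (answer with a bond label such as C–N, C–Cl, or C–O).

C–H

Step 1: The π electrons of the C=C bond attack a proton of HCl; Markovnikov addition places the new C–H on the less-substituted alkene carbon, so the positive charge ends up on the more-substituted carbon — a secondary carbocation. The H–Cl bond breaks heterolytically, releasing Cl⁻.
The bond formed in this step is the C–H bond.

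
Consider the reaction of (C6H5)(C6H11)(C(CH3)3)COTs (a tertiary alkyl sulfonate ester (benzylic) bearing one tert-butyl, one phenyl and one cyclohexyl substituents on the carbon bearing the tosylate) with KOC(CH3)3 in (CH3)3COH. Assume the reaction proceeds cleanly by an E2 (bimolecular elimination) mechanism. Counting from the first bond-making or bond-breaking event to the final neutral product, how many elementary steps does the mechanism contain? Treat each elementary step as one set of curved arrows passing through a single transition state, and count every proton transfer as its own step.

Step 1: Concerted anti-periplanar elimination: (CH3)3CO⁻ abstracts a β-H while TsO⁻ leaves, and the C–H electrons become the new C=C π bond — all in a single transition state.
Total: 1 elementary step.

1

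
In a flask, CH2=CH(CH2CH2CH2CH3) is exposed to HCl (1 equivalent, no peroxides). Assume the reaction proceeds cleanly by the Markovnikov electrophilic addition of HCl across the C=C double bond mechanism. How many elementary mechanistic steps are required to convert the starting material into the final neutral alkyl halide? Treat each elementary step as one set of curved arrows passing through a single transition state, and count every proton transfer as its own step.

2

Step 1: Electrophilic addition begins with the π(C=C) electrons forming a bond to the proton of HCl. Following Markovnikov's rule, the resulting cation is secondary. The H–Cl bond breaks heterolytically, releasing Cl⁻.
(No 1,2-shift: no single shift to an adjacent carbon would give a more stable cation.)
Step 2: The Cl⁻ anion donates a lone pair to the carbocation, forming the new C–Cl σ-bond and giving the neutral alkyl halide.
Total: 2 elementary steps.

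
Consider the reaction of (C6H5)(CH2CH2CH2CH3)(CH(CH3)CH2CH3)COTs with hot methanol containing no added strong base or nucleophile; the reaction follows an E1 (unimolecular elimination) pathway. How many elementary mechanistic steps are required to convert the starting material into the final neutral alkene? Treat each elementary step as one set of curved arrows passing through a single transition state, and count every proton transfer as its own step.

2

Step 1: Ionisation: the C–O σ-bond cleaves heterolytically; both bonding electrons depart with TsO⁻, leaving a tertiary carbocation at the α-carbon.
(No 1,2-shift: no single shift to an adjacent carbon would give a more stable cation.)
Step 2: A methanol molecule (solvent) deprotonates a β-carbon; as the C–H bond breaks, those electrons form the new alkene π bond.
Total: 2 elementary steps.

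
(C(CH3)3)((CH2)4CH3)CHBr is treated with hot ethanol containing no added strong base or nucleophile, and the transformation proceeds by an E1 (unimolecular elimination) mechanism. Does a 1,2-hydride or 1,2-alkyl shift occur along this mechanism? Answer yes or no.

yes

The first-formed carbocation is secondary.
The adjacent tert-butyl carbon has no hydrogen but bears methyl groups; migration of one methyl with its bonding pair (a 1,2-methyl shift) places the charge on a tertiary centre.
Tertiary is more stable than secondary, so the shift occurs.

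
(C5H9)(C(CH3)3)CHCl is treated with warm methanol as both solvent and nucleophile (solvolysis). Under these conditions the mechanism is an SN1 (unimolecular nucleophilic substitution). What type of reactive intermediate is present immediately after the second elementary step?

tertiary carbocation

Step 1: The C–Cl bond breaks with both electrons going to the chloride; Cl⁻ leaves and a secondary carbocation remains.
Step 2: A hydride (H with its bonding pair) migrates from the adjacent cyclopentyl carbon to the cationic centre — a 1,2-hydride shift — upgrading the secondary cation to a tertiary one.
After step 2 the species present is a tertiary carbocation.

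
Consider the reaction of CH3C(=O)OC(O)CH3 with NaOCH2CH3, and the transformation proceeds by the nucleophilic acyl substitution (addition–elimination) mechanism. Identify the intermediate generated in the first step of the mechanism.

tetrahedral intermediate

Step 1: Nucleophilic addition of CH3CH2O⁻ to the acyl carbon breaks the π(C=O) bond and yields a tetrahedral, anionic intermediate.
After step 1 the species present is a tetrahedral intermediate.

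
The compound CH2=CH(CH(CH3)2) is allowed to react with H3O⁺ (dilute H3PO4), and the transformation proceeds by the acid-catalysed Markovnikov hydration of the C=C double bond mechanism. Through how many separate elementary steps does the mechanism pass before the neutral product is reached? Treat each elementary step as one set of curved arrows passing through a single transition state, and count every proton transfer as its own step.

Step 1: Protonation of the alkene by H3O⁺: the π bond acts as the nucleophile and picks up H⁺, giving the more stable (Markovnikov) secondary carbocation. H2O is released.
Step 2: Carbocation rearrangement: a 1,2-hydride shift from the adjacent isopropyl carbon converts the initially-formed secondary cation into the more stable tertiary cation.
Step 3: A lone pair on the oxygen of H2O attacks the carbocation, forming a C–O bond and an oxonium ion (a protonated alcohol).
Step 4: H2O removes a proton from the oxonium oxygen, regenerating H3O⁺ and giving the neutral alcohol.
Total: 4 elementary steps.

4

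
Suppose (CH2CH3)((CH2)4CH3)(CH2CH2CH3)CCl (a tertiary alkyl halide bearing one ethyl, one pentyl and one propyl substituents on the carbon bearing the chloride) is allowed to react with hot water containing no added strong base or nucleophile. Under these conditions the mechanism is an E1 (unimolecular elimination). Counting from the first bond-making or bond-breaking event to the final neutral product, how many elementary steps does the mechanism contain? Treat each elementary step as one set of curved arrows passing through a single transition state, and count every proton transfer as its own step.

Step 1: Ionisation: the C–Cl σ-bond cleaves heterolytically; both bonding electrons depart with Cl⁻, leaving a tertiary carbocation at the α-carbon.
(No 1,2-shift: no single shift to an adjacent carbon would give a more stable cation.)
Step 2: Loss of a β-proton to a water molecule of the solvent: the C–H bonding pair collapses toward the cationic carbon to form the C=C π bond, yielding the alkene.
Total: 2 elementary steps.

2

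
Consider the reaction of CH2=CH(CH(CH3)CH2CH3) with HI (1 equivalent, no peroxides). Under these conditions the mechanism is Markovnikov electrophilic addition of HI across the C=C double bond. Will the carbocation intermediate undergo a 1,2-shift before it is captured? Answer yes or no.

yes

The first-formed carbocation is secondary.
The adjacent sec-butyl carbon already bears 2 other carbon substituents and has a hydrogen to migrate; after a 1,2-hydride shift from that carbon the positive charge sits on a tertiary centre.
Tertiary is more stable than secondary, so the shift occurs.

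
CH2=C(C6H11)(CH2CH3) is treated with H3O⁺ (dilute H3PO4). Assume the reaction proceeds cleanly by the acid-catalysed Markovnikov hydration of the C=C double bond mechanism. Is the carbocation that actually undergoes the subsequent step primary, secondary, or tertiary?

tertiary

Step 1: Protonation of the alkene by H3O⁺: the π bond acts as the nucleophile and picks up H⁺, giving the more stable (Markovnikov) tertiary carbocation. H2O is released.
No single 1,2-shift to an adjacent carbon would give a more-substituted cation, so no rearrangement occurs.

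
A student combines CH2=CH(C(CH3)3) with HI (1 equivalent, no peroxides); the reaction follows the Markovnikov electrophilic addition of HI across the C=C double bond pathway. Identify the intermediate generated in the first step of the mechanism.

secondary carbocation

Step 1: Protonation of the alkene by HI: the π bond acts as the nucleophile and picks up H⁺, giving the more stable (Markovnikov) secondary carbocation. The H–I bond breaks heterolytically, releasing I⁻.
After step 1 the species present is a secondary carbocation.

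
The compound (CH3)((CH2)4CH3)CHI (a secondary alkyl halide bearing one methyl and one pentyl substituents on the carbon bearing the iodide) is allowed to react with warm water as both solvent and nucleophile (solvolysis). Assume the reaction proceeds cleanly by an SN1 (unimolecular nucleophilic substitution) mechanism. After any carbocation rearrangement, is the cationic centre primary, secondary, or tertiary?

Step 1: Unassisted departure of I⁻ (taking the C–I bonding pair) generates a secondary carbocation.
No single 1,2-shift to an adjacent carbon would give a more-substituted cation, so no rearrangement occurs.

secondary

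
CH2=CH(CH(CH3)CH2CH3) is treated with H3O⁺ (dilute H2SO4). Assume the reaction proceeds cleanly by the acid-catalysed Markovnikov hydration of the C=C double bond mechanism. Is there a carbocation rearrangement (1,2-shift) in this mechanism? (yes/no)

The first-formed carbocation is secondary.
The adjacent sec-butyl carbon already bears 2 other carbon substituents and has a hydrogen to migrate; after a 1,2-hydride shift from that carbon the positive charge sits on a tertiary centre.
Tertiary is more stable than secondary, so the shift occurs.

yes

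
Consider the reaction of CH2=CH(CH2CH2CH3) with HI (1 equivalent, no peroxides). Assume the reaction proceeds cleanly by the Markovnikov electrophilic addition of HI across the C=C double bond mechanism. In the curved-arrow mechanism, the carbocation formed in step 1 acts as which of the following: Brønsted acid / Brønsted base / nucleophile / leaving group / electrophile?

electrophile

Step 2: The I⁻ anion donates a lone pair to the carbocation, forming the new C–I σ-bond and giving the neutral alkyl halide.
The carbocation formed in step 1 accepts an electron pair into an empty or π* orbital — it is the electrophile.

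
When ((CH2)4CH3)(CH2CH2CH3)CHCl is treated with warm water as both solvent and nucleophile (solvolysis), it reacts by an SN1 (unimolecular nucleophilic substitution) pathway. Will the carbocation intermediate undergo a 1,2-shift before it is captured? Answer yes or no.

The first-formed carbocation is secondary.
No single 1,2-shift to an adjacent carbon would produce a more-substituted cation than the one already present, so no rearrangement occurs.

no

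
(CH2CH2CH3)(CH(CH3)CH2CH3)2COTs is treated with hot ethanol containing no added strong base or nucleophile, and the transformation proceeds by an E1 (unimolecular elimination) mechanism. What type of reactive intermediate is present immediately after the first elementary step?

tertiary carbocation

Step 1: Rate-determining heterolysis of the C–O bond gives TsO⁻ and a tertiary carbocation.
After step 1 the species present is a tertiary carbocation.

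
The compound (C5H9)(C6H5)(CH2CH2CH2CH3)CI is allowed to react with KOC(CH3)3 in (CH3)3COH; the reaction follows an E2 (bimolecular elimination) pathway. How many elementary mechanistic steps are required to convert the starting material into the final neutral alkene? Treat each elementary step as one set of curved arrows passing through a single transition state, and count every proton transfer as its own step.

Step 1: The strong base (CH3)3CO⁻ removes a β-hydrogen; in the same concerted event the electrons of the breaking C–H bond form the new π(C=C) bond and the C–I σ-bond breaks, expelling I⁻. Anti-periplanar geometry; one transition state.
Total: 1 elementary step.

1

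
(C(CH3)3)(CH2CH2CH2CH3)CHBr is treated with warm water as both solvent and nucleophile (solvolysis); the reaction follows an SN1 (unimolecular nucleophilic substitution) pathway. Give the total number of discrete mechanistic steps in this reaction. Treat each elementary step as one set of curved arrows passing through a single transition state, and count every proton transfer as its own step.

Step 1: Ionisation: the C–Br σ-bond cleaves heterolytically; both bonding electrons depart with Br⁻, leaving a secondary carbocation at the α-carbon.
Step 2: Carbocation rearrangement: a 1,2-methyl shift from the adjacent tert-butyl carbon converts the initially-formed secondary cation into the more stable tertiary cation.
Step 3: Nucleophilic capture: the oxygen of H2O bonds to the cationic carbon, producing an oxonium-ion intermediate.
Step 4: A second solvent molecule removes the proton on oxygen, giving the neutral alcohol product.
Total: 4 elementary steps.

4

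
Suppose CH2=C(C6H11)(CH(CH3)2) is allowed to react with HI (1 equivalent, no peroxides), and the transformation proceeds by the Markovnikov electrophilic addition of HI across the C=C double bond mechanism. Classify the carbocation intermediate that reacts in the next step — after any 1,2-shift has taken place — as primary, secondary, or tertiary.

Step 1: Electrophilic addition begins with the π(C=C) electrons forming a bond to the proton of HI. Following Markovnikov's rule, the resulting cation is tertiary. The H–I bond breaks heterolytically, releasing I⁻.
No single 1,2-shift to an adjacent carbon would give a more-substituted cation, so no rearrangement occurs.

tertiary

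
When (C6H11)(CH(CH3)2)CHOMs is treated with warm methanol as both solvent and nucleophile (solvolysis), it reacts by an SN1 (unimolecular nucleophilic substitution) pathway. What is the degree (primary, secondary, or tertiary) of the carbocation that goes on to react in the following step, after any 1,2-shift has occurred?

Step 1: Rate-determining heterolysis of the C–O bond gives MsO⁻ and a secondary carbocation.
Step 2: Carbocation rearrangement: a 1,2-hydride shift from the adjacent isopropyl carbon converts the initially-formed secondary cation into the more stable tertiary cation.
The cation rearranges from secondary to tertiary via a 1,2-hydride shift from the adjacent isopropyl carbon; the tertiary cation is what reacts next.

tertiary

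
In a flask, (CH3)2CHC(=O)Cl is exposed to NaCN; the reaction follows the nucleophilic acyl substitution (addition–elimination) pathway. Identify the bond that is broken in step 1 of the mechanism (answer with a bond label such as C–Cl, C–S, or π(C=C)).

Step 1: CN⁻ adds to the carbonyl carbon; the C=O π electrons shift onto oxygen and a tetrahedral alkoxide intermediate forms.
The bond broken in this step is the π(C=O) bond.

π(C=O)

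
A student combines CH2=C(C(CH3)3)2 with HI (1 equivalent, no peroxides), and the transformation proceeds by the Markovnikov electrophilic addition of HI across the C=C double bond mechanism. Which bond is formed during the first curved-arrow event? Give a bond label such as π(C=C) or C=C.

Step 1: Protonation of the alkene by HI: the π bond acts as the nucleophile and picks up H⁺, giving the more stable (Markovnikov) tertiary carbocation. The H–I bond breaks heterolytically, releasing I⁻.
The bond formed in this step is the C–H bond.

C–H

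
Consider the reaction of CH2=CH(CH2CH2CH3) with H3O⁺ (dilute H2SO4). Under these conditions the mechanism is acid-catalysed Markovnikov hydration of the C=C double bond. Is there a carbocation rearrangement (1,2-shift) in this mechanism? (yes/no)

no

The first-formed carbocation is secondary.
No single 1,2-shift to an adjacent carbon would produce a more-substituted cation than the one already present, so no rearrangement occurs.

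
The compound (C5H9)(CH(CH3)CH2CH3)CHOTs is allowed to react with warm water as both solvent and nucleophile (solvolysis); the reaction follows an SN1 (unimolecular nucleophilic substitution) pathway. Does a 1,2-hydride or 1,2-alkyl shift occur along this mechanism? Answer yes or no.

The first-formed carbocation is secondary.
The adjacent cyclopentyl carbon already bears 2 other carbon substituents and has a hydrogen to migrate; after a 1,2-hydride shift from that carbon the positive charge sits on a tertiary centre.
Tertiary is more stable than secondary, so the shift occurs.

yes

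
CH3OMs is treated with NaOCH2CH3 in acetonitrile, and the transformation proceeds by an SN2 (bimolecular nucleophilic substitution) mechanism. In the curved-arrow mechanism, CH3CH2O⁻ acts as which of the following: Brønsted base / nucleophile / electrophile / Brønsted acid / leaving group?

Step 1: The ethoxide nucleophile donates a lone pair from O to the α-carbon in a backside attack; simultaneously the C–O σ-bond breaks and both of its electrons leave with MsO⁻. One concerted step with inversion of configuration.
CH3CH2O⁻ donates an electron pair to form a new σ-bond to carbon — it is the nucleophile.

nucleophile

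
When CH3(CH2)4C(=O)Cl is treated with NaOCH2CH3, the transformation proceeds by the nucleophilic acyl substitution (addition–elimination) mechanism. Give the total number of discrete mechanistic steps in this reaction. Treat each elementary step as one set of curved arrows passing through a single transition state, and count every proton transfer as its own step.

2

Step 1: A lone pair on the O of CH3CH2O⁻ attacks the electrophilic acyl carbon; the π(C=O) electrons move onto oxygen, giving a tetrahedral intermediate.
Step 2: Elimination step: re-formation of the carbonyl π bond drives out Cl⁻, giving the new acyl compound.
Total: 2 elementary steps.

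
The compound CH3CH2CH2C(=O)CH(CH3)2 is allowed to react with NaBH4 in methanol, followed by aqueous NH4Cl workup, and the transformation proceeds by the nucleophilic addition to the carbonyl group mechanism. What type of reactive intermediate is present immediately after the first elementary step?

tetrahedral alkoxide intermediate

Step 1: H⁻ (delivered from BH4⁻) attacks the sp² carbonyl carbon; the C=O π bond breaks and the electrons end up as a lone pair on the alkoxide oxygen of the tetrahedral intermediate.
After step 1 the species present is a tetrahedral alkoxide intermediate.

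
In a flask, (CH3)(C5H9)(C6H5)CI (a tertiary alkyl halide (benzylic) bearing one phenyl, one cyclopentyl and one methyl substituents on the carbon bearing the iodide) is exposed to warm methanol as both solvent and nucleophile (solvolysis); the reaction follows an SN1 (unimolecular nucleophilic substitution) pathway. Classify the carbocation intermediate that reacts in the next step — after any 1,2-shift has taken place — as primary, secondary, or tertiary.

tertiary

Step 1: Ionisation: the C–I σ-bond cleaves heterolytically; both bonding electrons depart with I⁻, leaving a tertiary carbocation at the α-carbon.
No single 1,2-shift to an adjacent carbon would give a more-substituted cation, so no rearrangement occurs.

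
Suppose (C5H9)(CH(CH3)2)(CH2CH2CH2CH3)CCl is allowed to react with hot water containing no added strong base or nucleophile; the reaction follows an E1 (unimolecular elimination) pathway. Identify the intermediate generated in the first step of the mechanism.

Step 1: The C–Cl bond breaks with both electrons going to the chloride; Cl⁻ leaves and a tertiary carbocation remains.
After step 1 the species present is a tertiary carbocation.

tertiary carbocation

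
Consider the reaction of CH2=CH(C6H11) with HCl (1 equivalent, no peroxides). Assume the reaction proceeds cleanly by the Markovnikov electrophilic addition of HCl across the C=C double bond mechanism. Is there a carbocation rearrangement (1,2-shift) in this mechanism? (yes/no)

The first-formed carbocation is secondary.
The adjacent cyclohexyl carbon already bears 2 other carbon substituents and has a hydrogen to migrate; after a 1,2-hydride shift from that carbon the positive charge sits on a tertiary centre.
Tertiary is more stable than secondary, so the shift occurs.

yes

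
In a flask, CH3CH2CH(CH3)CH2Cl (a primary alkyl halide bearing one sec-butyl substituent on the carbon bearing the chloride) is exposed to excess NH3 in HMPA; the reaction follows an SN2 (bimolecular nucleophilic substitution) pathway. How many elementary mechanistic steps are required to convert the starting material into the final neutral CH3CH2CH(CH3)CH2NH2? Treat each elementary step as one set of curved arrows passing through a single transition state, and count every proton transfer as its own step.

2

Step 1: A lone pair on the N of NH3 attacks the α-carbon from the back side while the C–Cl bond breaks; both bonding electrons leave with Cl⁻. The product of this concerted step is an alkylammonium ion.
Step 2: A second equivalent of NH3 removes a proton from the N, giving the neutral product.
Total: 2 elementary steps.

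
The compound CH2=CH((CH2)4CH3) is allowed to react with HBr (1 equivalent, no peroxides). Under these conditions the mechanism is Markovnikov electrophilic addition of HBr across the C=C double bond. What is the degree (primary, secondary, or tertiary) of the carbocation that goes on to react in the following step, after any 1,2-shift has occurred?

Step 1: The π electrons of the C=C bond attack a proton of HBr; Markovnikov addition places the new C–H on the less-substituted alkene carbon, so the positive charge ends up on the more-substituted carbon — a secondary carbocation. The H–Br bond breaks heterolytically, releasing Br⁻.
No single 1,2-shift to an adjacent carbon would give a more-substituted cation, so no rearrangement occurs.

secondary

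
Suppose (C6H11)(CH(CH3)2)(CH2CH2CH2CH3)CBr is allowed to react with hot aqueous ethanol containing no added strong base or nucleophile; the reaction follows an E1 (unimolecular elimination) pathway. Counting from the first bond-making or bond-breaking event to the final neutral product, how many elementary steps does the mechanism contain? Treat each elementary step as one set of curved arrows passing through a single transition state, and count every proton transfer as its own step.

Step 1: The C–Br bond breaks with both electrons going to the bromide; Br⁻ leaves and a tertiary carbocation remains.
(No 1,2-shift: no single shift to an adjacent carbon would give a more stable cation.)
Step 2: A water (or ethanol) molecule (solvent) deprotonates a β-carbon; as the C–H bond breaks, those electrons form the new alkene π bond.
Total: 2 elementary steps.

2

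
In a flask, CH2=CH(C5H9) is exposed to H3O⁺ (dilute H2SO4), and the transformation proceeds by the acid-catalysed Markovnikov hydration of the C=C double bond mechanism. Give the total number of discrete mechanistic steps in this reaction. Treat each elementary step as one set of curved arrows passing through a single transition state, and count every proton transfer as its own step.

Step 1: Electrophilic addition begins with the π(C=C) electrons forming a bond to the proton of H3O⁺. Following Markovnikov's rule, the resulting cation is secondary. H2O is released.
Step 2: A 1,2-hydride shift from the adjacent cyclopentyl carbon moves the positive charge from the secondary centre to an adjacent carbon, generating a more stable tertiary carbocation.
Step 3: Water acts as the nucleophile: an oxygen lone pair bonds to the cationic carbon, giving an oxonium-ion intermediate.
Step 4: H2O removes a proton from the oxonium oxygen, regenerating H3O⁺ and giving the neutral alcohol.
Total: 4 elementary steps.

4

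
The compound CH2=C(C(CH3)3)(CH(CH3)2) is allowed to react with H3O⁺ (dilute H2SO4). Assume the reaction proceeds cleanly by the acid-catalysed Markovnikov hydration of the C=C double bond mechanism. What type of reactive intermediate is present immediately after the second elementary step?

Step 1: Electrophilic addition begins with the π(C=C) electrons forming a bond to the proton of H3O⁺. Following Markovnikov's rule, the resulting cation is tertiary. H2O is released.
Step 2: Water acts as the nucleophile: an oxygen lone pair bonds to the cationic carbon, giving an oxonium-ion intermediate.
After step 2 the species present is an oxonium ion.

oxonium ion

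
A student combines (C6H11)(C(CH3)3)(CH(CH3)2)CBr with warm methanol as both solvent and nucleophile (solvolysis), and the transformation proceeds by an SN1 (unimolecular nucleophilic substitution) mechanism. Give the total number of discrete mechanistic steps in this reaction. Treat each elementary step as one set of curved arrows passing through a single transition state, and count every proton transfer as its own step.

3

Step 1: Ionisation: the C–Br σ-bond cleaves heterolytically; both bonding electrons depart with Br⁻, leaving a tertiary carbocation at the α-carbon.
(No 1,2-shift: no single shift to an adjacent carbon would give a more stable cation.)
Step 2: Nucleophilic capture: the oxygen of CH3OH bonds to the cationic carbon, producing an oxonium-ion intermediate.
Step 3: Proton transfer from the O–H of the oxonium ion to a solvent molecule delivers the neutral ether.
Total: 3 elementary steps.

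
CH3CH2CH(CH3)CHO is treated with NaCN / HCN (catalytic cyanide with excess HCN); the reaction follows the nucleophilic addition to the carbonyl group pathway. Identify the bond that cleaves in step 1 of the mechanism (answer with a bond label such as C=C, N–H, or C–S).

π(C=O)

Step 1: A lone pair / filled orbital on CN⁻ attacks the electrophilic carbonyl carbon; the π(C=O) electrons shift onto oxygen, producing a tetrahedral alkoxide intermediate.
The bond broken in this step is the π(C=O) bond.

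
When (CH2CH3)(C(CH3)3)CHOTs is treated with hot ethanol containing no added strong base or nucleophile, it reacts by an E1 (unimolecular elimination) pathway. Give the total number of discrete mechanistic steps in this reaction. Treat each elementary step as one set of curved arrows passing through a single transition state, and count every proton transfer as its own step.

3

Step 1: Unassisted departure of TsO⁻ (taking the C–O bonding pair) generates a secondary carbocation.
Step 2: Carbocation rearrangement: a 1,2-methyl shift from the adjacent tert-butyl carbon converts the initially-formed secondary cation into the more stable tertiary cation.
Step 3: A weak base (an ethanol molecule from the solvent) removes a proton from a carbon adjacent to the cationic centre; the electrons of that C–H bond become the new π(C=C) bond, giving the alkene.
Total: 3 elementary steps.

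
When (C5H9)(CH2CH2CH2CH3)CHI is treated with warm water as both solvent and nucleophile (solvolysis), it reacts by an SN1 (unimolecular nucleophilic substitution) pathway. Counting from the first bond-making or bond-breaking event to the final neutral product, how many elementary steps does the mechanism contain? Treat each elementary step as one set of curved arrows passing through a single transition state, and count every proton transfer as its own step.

4

Step 1: The C–I bond breaks with both electrons going to the iodide; I⁻ leaves and a secondary carbocation remains.
Step 2: Carbocation rearrangement: a 1,2-hydride shift from the adjacent cyclopentyl carbon converts the initially-formed secondary cation into the more stable tertiary cation.
Step 3: H2O donates an oxygen lone pair into the empty p orbital of the cation, giving a protonated alcohol (an oxonium ion).
Step 4: Proton transfer from the O–H of the oxonium ion to a solvent molecule delivers the neutral alcohol.
Total: 4 elementary steps.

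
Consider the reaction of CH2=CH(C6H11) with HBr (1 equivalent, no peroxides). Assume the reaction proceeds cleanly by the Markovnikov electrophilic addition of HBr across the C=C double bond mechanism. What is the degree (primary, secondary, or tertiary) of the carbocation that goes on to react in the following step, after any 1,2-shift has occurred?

tertiary

Step 1: Protonation of the alkene by HBr: the π bond acts as the nucleophile and picks up H⁺, giving the more stable (Markovnikov) secondary carbocation. The H–Br bond breaks heterolytically, releasing Br⁻.
Step 2: A hydride (H with its bonding pair) migrates from the adjacent cyclohexyl carbon to the cationic centre — a 1,2-hydride shift — upgrading the secondary cation to a tertiary one.
The cation rearranges from secondary to tertiary via a 1,2-hydride shift from the adjacent cyclohexyl carbon; the tertiary cation is what reacts next.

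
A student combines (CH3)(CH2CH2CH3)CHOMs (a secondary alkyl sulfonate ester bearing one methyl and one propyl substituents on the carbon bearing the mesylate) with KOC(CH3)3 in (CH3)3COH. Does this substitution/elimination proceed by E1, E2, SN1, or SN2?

Conditions: a strong/bulky base with a secondary substrate bearing a β-hydrogen.
These conditions are the textbook signature of the E2 pathway.
A strong (often hindered) base removes a β-H in concert with loss of the leaving group — bimolecular elimination.

E2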